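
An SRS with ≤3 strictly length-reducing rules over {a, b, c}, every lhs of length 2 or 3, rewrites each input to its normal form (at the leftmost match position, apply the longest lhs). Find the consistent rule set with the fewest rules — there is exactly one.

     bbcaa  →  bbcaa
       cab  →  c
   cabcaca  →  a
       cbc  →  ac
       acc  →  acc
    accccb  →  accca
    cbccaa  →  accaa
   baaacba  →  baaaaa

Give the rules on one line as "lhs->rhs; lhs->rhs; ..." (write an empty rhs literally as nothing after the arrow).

  | bbcaa
  | cab => c
  | cabcaca => ccaca => cbba => aba => a
  | cbc => ac

ab->; cac->bb; cb->a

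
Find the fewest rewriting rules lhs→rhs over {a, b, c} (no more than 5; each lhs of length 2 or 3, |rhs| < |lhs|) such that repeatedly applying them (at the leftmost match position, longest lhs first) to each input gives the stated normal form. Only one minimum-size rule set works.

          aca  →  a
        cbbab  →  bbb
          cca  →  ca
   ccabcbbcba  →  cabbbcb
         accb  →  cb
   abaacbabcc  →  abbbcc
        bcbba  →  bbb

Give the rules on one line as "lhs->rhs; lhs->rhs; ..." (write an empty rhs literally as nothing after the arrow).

ac->; ba->b; cbb->bb; cca->ca

  | aca => a
  | cbbab => bbab => bbb
  | cca => ca
  | ccabcbbcba => cabcbbcba => cabbbcba => cabbbcb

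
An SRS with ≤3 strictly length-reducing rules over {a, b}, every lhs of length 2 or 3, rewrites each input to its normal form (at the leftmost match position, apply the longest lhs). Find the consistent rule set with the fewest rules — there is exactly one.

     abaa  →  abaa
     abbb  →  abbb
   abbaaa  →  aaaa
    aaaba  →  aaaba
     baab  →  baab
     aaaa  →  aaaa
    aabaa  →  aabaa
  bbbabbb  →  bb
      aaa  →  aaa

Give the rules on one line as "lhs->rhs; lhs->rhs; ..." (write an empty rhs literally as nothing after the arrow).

  | abaa
  | abbb
  | abbaaa => aaaa
  | aaaba

bab->; bba->a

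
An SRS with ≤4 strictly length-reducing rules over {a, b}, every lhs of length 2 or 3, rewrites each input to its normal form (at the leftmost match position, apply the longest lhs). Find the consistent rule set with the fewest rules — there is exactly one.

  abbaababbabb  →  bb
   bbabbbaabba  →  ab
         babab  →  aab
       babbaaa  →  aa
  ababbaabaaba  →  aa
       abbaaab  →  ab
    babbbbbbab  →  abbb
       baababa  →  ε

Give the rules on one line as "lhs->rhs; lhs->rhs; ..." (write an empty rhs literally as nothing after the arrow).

  | abbaababbabb => abababbabb => babbabb => ababb => bb
  | bbabbbaabba => babbaabba => abaabba => abba => ab
  | babab => aab
  | babbaaa => abaaa => aa

aba->; ba->; bab->a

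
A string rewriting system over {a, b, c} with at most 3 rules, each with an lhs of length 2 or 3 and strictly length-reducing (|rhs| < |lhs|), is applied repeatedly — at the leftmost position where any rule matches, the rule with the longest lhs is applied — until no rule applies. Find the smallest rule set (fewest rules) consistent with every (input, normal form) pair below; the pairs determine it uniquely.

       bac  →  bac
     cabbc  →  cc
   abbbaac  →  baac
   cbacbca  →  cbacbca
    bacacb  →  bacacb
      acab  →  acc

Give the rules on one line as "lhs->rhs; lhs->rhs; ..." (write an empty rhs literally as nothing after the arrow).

  | bac
  | cabbc => cc
  | abbbaac => baac
  | cbacbca

ab->c; abb->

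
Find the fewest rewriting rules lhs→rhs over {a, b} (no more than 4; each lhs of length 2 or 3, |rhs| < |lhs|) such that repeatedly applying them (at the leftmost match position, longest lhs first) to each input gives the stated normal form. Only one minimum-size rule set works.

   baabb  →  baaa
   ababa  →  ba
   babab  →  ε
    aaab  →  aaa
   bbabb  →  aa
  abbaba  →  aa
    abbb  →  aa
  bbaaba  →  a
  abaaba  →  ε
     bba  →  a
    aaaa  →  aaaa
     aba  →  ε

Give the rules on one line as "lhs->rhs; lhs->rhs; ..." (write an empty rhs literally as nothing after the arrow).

  | baabb => baaa
  | ababa => ba
  | babab => bb => ε
  | aaab => aaa

ab->a; aba->; abb->aa; bb->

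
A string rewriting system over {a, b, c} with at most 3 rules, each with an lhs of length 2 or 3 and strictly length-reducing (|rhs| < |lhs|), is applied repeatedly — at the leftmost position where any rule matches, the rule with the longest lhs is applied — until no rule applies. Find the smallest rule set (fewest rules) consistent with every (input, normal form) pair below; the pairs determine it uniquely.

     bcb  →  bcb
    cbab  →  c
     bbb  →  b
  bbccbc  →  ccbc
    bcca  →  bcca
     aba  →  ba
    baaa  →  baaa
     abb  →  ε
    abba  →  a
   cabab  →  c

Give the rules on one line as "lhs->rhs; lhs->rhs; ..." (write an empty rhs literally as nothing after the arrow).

  | bcb
  | cbab => cbb => c
  | bbb => b
  | bbccbc => ccbc

ab->b; bb->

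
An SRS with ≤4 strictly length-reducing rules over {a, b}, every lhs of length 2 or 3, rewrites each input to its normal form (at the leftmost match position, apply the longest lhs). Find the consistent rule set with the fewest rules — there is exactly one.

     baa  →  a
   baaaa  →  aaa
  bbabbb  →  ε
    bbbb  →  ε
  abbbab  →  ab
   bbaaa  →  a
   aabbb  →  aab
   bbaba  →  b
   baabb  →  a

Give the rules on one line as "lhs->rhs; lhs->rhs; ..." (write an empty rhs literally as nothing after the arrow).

ba->; bb->; bba->b

  | baa => a
  | baaaa => aaa
  | bbabbb => bbbb => bb => ε
  | bbbb => bb => ε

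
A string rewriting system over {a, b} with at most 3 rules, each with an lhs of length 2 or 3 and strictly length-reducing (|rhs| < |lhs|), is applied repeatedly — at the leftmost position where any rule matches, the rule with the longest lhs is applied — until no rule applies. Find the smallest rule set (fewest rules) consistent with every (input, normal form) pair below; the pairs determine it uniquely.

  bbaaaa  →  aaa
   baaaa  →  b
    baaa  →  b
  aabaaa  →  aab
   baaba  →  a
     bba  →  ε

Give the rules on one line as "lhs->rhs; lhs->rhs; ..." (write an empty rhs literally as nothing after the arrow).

ba->b; bab->; bba->

  | bbaaaa => aaa
  | baaaa => baaa => baa => ba => b
  | baaa => baa => ba => b
  | aabaaa => aabaa => aaba => aab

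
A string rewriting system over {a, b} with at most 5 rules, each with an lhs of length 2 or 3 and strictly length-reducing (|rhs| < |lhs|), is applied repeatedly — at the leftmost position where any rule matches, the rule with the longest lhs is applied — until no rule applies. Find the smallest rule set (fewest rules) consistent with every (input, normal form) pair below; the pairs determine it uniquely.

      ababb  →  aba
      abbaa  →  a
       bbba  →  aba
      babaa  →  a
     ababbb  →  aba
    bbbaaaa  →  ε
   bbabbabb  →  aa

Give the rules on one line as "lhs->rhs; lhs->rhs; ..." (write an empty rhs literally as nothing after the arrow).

  | ababb => abab => aba
  | abbaa => aaaa => a
  | bbba => aba
  | babaa => baaa => a

aaa->; baa->; bab->ba; bb->a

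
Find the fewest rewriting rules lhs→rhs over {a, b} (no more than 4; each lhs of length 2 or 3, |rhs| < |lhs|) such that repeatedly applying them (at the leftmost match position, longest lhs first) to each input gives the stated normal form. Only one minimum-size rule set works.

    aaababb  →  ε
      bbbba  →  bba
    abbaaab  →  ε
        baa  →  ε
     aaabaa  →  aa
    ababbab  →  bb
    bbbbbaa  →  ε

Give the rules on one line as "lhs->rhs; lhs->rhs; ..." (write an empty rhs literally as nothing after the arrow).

ab->; aba->ab; baa->; bbb->b

  | aaababb => aaabbb => aabb => ab => ε
  | bbbba => bba
  | abbaaab => baaab => ab => ε
  | baa => ε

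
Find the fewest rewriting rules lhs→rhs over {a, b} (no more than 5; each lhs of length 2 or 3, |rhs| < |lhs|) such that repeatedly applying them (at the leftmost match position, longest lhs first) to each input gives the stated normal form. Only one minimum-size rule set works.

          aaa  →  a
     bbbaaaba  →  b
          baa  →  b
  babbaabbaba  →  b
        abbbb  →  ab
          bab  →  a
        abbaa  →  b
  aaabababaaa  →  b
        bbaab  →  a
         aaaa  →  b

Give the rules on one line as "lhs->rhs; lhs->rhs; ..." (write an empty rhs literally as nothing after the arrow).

aa->b; ba->a; bab->ba; bb->a

  | aaa => ba => a
  | bbbaaaba => abaaaba => aaaaba => baaba => aaba => bba => aa => b
  | baa => aa => b
  | babbaabbaba => babaabbaba => baaabbaba => aaabbaba => babbaba => bababa => baaba => aaba => bba => aa => b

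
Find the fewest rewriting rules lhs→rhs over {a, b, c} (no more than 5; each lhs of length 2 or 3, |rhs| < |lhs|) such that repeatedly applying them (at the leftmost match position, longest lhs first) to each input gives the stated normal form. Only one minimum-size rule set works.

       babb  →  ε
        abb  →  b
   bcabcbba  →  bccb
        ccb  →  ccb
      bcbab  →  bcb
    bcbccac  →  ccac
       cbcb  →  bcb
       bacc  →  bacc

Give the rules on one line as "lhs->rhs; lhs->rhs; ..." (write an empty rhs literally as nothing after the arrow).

  | babb => bb => ε
  | abb => b
  | bcabcbba => bccbba => bccb
  | ccb

ab->; bb->; bba->b; cbc->bc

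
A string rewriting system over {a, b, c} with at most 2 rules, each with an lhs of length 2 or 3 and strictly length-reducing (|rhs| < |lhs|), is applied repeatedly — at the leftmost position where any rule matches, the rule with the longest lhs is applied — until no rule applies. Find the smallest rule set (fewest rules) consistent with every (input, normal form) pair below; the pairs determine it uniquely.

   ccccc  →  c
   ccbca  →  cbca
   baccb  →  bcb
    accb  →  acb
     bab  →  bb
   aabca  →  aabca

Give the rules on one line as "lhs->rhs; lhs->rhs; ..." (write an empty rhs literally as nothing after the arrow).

  | ccccc => cccc => ccc => cc => c
  | ccbca => cbca
  | baccb => bccb => bcb
  | accb => acb

ba->b; cc->c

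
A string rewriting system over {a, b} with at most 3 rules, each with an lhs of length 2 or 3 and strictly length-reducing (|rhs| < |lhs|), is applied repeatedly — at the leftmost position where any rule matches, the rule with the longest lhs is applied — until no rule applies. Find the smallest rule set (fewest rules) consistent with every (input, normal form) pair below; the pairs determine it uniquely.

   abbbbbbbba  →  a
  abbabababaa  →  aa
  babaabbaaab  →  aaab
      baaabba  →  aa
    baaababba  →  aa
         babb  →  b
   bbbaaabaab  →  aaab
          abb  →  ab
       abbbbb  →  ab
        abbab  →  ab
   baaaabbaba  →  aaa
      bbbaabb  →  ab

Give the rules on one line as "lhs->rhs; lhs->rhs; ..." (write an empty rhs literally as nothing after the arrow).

ba->; bb->b

  | abbbbbbbba => abbbbbbba => abbbbbba => abbbbba => abbbba => abbba => abba => aba => a
  | abbabababaa => ababababaa => abababaa => ababaa => abaa => aa
  | babaabbaaab => baabbaaab => abbaaab => abaaab => aaab
  | baaabba => aabba => aaba => aa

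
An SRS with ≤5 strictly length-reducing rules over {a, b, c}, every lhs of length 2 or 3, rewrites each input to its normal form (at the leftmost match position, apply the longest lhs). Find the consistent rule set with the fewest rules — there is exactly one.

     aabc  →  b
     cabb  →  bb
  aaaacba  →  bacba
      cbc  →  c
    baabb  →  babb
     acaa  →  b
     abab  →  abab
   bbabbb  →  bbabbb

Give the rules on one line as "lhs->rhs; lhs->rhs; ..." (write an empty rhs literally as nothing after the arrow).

aa->b; baa->ba; bc->; ca->

  | aabc => bbc => b
  | cabb => bb
  | aaaacba => baacba => bacba
  | cbc => c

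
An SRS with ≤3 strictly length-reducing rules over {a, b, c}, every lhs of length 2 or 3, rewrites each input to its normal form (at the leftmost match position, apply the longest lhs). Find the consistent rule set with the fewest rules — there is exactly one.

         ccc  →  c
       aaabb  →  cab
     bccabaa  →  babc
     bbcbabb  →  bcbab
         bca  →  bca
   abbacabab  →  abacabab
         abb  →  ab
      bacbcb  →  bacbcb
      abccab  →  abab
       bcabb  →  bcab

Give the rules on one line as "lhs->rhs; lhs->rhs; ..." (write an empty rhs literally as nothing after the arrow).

  | ccc => c
  | aaabb => cabb => cab
  | bccabaa => babaa => babc
  | bbcbabb => bcbabb => bcbab

aa->c; bb->b; cc->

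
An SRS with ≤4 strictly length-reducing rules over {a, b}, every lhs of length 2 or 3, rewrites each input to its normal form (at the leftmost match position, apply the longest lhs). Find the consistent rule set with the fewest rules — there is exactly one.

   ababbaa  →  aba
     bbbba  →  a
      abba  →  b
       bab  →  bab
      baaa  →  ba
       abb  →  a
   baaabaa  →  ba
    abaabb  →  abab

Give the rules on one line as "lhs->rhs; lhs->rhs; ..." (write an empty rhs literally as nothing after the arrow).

aa->b; aaa->a; aab->a; bb->

  | ababbaa => abaaa => aba
  | bbbba => bba => a
  | abba => aa => b
  | bab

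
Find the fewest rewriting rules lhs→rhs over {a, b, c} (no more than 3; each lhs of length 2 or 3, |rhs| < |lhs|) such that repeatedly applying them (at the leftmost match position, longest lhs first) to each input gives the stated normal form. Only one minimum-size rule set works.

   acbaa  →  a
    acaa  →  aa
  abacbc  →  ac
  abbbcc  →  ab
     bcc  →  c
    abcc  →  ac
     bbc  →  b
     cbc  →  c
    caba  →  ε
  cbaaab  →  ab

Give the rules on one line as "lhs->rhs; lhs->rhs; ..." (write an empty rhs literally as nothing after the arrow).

  | acbaa => aca => a
  | acaa => aa
  | abacbc => acbc => ac
  | abbbcc => abbc => ab

ba->; bc->; ca->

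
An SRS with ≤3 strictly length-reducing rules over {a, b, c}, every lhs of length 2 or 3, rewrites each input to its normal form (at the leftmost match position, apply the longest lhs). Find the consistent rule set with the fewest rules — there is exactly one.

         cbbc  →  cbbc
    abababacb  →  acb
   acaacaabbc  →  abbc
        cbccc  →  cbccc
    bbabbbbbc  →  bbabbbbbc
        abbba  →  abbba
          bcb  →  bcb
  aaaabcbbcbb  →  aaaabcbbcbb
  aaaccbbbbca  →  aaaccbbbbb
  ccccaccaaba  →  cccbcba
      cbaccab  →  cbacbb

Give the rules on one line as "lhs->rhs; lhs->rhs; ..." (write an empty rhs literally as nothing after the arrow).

aba->a; ca->b

  | cbbc
  | abababacb => ababacb => abacb => acb
  | acaacaabbc => abacaabbc => acaabbc => ababbc => abbc
  | cbccc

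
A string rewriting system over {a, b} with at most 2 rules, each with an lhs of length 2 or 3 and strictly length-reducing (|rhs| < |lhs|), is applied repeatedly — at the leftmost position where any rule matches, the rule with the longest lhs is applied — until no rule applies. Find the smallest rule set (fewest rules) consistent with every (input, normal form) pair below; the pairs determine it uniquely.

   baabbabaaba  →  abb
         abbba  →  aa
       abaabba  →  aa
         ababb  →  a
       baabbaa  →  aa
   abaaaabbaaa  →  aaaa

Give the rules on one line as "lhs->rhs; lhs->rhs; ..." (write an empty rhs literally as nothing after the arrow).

ba->b; bbb->

  | baabbabaaba => babbabaaba => bbbabaaba => abaaba => ababa => abba => abb
  | abbba => aa
  | abaabba => ababba => abbba => aa
  | ababb => abbb => a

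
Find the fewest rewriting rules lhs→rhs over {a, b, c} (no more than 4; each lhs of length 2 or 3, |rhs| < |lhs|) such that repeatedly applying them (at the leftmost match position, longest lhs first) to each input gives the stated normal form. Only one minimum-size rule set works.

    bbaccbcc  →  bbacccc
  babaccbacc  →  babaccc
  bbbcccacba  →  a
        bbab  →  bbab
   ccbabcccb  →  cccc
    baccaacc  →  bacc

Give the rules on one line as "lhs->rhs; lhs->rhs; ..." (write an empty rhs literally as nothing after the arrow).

  | bbaccbcc => bbacccc
  | babaccbacc => babaccacc => babaccc
  | bbbcccacba => bbccacba => bcacba => acba => aca => a
  | bbab

bc->; ca->; cb->c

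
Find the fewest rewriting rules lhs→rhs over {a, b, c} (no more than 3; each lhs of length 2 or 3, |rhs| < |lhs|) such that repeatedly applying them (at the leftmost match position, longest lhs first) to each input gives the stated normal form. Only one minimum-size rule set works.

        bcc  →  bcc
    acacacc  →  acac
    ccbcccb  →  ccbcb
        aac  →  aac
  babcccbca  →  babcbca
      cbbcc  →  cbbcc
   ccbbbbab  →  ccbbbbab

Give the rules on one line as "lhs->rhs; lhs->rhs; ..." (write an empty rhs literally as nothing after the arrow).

  | bcc
  | acacacc => acac
  | ccbcccb => ccbcb
  | aac

acc->; ccc->c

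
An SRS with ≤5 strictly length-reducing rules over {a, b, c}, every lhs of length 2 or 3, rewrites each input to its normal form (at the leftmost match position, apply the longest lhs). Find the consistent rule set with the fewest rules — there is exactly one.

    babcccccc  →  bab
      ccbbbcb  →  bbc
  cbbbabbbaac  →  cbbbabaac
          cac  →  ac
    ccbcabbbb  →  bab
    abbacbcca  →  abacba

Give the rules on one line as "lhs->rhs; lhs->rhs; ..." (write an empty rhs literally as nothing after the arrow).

  | babcccccc => babcccc => babcc => bab
  | ccbbbcb => bbbcb => bbc
  | cbbbabbbaac => cbbbabbaac => cbbbabaac
  | cac => ac

abb->ab; bcb->c; ca->a; cc->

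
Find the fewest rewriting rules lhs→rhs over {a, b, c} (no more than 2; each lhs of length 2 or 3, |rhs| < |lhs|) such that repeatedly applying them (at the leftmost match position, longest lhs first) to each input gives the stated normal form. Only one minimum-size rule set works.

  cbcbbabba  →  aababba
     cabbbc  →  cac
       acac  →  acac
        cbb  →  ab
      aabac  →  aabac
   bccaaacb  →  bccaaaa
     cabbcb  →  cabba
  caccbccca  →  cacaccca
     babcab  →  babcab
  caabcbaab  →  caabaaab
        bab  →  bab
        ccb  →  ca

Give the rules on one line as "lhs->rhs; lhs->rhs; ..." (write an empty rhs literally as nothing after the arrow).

  | cbcbbabba => acbbabba => aababba
  | cabbbc => cac
  | acac
  | cbb => ab

bbb->; cb->a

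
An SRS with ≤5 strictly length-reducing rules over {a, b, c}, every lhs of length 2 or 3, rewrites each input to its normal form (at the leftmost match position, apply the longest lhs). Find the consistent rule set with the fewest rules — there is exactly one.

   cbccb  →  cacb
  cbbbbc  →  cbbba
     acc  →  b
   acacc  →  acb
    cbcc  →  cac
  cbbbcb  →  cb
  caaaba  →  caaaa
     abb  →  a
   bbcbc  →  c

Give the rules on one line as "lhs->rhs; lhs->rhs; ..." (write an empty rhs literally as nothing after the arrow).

ab->a; acc->b; bab->; bc->a

  | cbccb => cacb
  | cbbbbc => cbbba
  | acc => b
  | acacc => acb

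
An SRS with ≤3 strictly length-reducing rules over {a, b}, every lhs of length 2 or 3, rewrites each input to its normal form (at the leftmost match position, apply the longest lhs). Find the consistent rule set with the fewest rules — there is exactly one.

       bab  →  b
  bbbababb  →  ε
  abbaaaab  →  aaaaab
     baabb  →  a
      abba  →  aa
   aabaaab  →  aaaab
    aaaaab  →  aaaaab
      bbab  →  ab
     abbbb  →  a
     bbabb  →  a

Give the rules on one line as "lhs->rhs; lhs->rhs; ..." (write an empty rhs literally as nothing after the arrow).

ba->; bb->

  | bab => b
  | bbbababb => bababb => babb => bb => ε
  | abbaaaab => aaaaab
  | baabb => abb => a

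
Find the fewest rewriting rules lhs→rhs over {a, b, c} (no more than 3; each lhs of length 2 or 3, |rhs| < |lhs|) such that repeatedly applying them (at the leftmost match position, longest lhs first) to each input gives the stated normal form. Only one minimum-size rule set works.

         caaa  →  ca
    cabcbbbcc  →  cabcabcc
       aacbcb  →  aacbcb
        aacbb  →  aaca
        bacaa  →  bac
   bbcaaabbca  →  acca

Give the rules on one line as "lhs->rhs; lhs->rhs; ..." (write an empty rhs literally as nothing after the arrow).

  | caaa => ca
  | cabcbbbcc => cabcabcc
  | aacbcb
  | aacbb => aaca

bb->a; caa->c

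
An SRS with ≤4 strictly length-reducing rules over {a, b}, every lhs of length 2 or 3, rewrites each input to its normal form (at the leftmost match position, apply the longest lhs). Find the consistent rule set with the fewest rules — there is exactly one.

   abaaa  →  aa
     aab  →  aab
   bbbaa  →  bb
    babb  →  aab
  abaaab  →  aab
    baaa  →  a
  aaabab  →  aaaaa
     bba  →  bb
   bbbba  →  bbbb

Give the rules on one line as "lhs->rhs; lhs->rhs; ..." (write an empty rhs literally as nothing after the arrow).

ba->b; baa->; bab->aa

  | abaaa => aa
  | aab
  | bbbaa => bb
  | babb => aab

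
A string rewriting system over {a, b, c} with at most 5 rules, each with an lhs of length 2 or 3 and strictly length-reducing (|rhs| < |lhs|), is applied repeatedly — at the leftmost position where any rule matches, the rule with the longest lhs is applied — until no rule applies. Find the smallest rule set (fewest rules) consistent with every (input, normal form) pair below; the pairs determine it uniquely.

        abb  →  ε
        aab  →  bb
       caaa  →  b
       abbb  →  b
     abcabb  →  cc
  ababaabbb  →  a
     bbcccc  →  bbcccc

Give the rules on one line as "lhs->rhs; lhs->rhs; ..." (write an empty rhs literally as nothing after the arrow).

  | abb => ε
  | aab => bb
  | caaa => cba => aa => b
  | abbb => b

aa->b; ab->c; abb->; cb->a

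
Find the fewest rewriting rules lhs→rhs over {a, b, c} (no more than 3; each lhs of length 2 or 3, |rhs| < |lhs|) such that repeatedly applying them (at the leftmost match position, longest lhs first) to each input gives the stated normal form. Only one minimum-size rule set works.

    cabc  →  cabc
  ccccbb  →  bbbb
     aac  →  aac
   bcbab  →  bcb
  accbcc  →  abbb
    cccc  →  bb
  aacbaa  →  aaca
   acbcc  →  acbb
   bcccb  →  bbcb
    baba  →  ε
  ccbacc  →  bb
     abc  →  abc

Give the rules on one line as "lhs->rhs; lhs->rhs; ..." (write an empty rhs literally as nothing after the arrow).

ba->; cc->b

  | cabc
  | ccccbb => bccbb => bbbb
  | aac
  | bcbab => bcb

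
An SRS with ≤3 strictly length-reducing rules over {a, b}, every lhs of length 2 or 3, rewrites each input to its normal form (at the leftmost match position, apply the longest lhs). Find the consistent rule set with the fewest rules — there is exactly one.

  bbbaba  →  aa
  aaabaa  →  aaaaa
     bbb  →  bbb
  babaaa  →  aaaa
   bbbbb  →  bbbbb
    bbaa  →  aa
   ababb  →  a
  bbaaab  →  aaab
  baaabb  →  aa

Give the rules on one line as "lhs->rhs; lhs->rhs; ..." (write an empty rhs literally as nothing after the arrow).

  | bbbaba => bbaba => baba => aba => aa
  | aaabaa => aaaaa
  | bbb
  | babaaa => abaaa => aaaa

abb->; ba->a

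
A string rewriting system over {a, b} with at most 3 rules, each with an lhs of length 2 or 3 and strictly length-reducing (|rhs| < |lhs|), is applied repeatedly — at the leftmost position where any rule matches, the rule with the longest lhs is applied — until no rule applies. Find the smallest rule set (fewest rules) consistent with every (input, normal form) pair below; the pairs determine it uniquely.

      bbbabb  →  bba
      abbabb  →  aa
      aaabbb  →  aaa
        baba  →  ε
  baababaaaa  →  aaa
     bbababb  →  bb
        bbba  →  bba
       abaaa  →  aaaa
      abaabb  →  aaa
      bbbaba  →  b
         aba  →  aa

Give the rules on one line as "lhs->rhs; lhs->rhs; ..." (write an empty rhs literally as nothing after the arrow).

  | bbbabb => bbabb => bbab => bba
  | abbabb => ababb => aabb => aab => aa
  | aaabbb => aaabb => aaab => aaa
  | baba => baa => ε

ab->a; baa->; bbb->bb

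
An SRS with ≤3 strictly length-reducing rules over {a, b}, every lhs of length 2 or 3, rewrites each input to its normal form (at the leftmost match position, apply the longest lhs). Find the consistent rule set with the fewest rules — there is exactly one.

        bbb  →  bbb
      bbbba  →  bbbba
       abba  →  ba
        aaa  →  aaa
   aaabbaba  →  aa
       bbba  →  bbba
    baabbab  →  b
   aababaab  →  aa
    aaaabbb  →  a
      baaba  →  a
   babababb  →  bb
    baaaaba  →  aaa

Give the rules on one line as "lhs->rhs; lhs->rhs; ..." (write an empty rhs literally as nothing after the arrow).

ab->; baa->a

  | bbb
  | bbbba
  | abba => ba
  | aaa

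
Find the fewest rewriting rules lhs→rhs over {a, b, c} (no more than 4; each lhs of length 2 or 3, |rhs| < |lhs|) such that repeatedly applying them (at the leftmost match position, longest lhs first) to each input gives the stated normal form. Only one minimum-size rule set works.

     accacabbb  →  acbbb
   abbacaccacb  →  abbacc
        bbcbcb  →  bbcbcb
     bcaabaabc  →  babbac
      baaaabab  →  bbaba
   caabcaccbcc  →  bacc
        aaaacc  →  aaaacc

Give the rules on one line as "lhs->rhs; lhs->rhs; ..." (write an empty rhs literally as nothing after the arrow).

  | accacabbb => accabbb => acbbb
  | abbacaccacb => abbaccacb => abbaccb => abbacc
  | bbcbcb
  | bcaabaabc => babaabc => babbac

aab->ba; bcc->a; ca->; ccb->cc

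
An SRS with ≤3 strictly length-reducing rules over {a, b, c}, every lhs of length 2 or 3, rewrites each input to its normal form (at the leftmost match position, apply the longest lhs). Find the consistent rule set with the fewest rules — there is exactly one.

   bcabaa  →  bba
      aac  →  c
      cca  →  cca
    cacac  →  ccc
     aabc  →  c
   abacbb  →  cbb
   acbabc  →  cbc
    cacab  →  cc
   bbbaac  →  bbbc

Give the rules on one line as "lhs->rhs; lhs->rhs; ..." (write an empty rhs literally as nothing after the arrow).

ab->; ac->c; caa->ba

  | bcabaa => bcaa => bba
  | aac => ac => c
  | cca
  | cacac => ccac => ccc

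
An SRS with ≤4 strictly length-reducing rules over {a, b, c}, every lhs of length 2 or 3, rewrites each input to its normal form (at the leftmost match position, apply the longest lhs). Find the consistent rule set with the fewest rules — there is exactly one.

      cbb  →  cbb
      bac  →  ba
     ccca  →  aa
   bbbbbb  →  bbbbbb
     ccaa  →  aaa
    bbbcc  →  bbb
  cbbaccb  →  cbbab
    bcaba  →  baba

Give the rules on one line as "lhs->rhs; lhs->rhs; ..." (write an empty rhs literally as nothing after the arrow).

ac->a; bc->b; cc->a

  | cbb
  | bac => ba
  | ccca => aca => aa
  | bbbbbb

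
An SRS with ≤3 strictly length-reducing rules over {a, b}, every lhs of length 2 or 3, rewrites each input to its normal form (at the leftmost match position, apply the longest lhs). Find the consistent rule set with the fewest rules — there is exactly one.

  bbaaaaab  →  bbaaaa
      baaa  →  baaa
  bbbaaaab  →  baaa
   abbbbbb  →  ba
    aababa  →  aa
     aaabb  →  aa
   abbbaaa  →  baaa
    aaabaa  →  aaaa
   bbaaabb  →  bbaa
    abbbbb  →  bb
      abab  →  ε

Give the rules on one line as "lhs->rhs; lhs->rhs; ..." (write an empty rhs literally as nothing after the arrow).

  | bbaaaaab => bbaaaa
  | baaa
  | bbbaaaab => baaaab => baaa
  | abbbbbb => babbbb => bbabb => bbba => ba

ab->; abb->ba; bbb->b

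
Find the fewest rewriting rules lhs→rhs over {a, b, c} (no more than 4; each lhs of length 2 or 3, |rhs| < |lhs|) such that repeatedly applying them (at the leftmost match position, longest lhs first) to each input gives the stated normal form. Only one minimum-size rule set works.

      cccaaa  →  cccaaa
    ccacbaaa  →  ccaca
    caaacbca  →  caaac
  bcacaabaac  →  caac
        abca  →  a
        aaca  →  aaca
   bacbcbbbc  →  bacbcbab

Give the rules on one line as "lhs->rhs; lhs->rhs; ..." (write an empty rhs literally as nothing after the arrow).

baa->; bbc->ab; bca->

  | cccaaa
  | ccacbaaa => ccaca
  | caaacbca => caaac
  | bcacaabaac => caabaac => caac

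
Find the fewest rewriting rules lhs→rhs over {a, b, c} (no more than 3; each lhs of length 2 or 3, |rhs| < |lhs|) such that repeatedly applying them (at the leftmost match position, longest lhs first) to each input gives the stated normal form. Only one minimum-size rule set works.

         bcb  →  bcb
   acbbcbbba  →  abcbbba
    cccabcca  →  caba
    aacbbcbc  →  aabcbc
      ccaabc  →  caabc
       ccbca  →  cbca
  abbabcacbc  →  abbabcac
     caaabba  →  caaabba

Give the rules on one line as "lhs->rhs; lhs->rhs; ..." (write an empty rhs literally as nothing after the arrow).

acb->a; bcc->b; cc->c

  | bcb
  | acbbcbbba => abcbbba
  | cccabcca => ccabcca => cabcca => caba
  | aacbbcbc => aabcbc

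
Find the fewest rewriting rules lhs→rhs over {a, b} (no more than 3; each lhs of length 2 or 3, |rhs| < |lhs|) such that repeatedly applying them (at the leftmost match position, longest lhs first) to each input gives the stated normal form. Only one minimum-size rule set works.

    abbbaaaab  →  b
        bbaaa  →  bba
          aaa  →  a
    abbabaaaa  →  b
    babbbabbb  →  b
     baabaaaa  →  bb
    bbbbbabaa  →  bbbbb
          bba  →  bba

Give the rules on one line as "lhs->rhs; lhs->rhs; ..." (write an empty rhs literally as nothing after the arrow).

aa->; ab->; abb->a

  | abbbaaaab => abaaaab => aaaab => aab => b
  | bbaaa => bba
  | aaa => a
  | abbabaaaa => aabaaaa => baaaa => baa => b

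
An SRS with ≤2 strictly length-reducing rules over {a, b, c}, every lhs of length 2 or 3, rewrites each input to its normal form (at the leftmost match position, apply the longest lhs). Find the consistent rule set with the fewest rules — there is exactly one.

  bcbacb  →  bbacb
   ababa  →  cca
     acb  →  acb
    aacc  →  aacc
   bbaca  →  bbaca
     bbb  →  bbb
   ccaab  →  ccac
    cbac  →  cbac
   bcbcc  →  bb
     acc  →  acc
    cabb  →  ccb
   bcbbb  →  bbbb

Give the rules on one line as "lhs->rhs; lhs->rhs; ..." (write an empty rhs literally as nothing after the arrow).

ab->c; bc->b

  | bcbacb => bbacb
  | ababa => caba => cca
  | acb
  | aacc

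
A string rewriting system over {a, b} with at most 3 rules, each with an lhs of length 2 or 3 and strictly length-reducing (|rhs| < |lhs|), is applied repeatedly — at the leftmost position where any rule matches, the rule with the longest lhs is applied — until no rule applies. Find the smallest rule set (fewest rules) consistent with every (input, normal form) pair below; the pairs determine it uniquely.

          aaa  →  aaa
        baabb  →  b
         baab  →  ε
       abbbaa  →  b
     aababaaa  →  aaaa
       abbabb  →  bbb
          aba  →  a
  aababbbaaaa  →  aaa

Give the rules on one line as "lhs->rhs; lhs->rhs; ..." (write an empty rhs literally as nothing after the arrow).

  | aaa
  | baabb => abb => b
  | baab => ab => ε
  | abbbaa => bbaa => ba => b

ab->; ba->b; baa->a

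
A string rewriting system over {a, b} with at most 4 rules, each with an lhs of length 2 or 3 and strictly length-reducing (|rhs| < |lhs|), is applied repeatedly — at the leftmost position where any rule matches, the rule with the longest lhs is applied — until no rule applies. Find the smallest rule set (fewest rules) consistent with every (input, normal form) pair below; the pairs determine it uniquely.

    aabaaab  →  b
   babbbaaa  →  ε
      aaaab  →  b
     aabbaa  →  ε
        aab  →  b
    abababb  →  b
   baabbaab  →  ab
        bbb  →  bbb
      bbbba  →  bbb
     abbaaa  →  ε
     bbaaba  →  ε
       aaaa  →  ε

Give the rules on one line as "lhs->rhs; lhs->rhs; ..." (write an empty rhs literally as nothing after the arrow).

aa->; abb->b; ba->

  | aabaaab => baaab => aab => b
  | babbbaaa => bbbaaa => bbaa => ba => ε
  | aaaab => aab => b
  | aabbaa => bbaa => ba => ε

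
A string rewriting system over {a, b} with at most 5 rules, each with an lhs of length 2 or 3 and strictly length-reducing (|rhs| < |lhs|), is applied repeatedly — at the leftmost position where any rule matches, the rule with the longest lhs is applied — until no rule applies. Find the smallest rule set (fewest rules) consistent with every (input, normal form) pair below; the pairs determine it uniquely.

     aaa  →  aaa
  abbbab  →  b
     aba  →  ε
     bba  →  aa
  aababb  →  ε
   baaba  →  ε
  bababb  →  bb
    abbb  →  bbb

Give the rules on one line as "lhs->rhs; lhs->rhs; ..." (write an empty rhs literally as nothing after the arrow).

ab->b; ba->; bab->ba; bba->aa

  | aaa
  | abbbab => bbbab => baab => ab => b
  | aba => ba => ε
  | bba => aa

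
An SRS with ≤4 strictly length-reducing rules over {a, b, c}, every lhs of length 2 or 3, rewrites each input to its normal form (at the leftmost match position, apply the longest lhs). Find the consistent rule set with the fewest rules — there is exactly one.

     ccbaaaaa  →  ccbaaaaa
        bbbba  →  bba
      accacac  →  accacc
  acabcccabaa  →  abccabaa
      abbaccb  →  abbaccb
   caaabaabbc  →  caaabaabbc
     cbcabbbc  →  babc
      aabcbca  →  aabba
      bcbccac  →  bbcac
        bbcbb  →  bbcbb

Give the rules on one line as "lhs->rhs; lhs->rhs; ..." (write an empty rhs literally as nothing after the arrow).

aca->ac; bbb->b; cbc->b

  | ccbaaaaa
  | bbbba => bba
  | accacac => accacc
  | acabcccabaa => acbcccabaa => abccabaa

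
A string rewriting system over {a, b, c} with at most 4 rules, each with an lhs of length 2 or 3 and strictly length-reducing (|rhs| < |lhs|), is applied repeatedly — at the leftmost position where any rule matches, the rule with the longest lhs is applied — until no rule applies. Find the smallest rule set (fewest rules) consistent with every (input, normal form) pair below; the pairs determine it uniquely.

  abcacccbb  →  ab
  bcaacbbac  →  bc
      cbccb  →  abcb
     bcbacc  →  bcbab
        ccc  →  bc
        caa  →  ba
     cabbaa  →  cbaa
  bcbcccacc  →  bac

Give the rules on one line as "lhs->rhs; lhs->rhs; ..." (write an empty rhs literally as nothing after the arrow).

  | abcacccbb => abbcccbb => accccbb => abccbb => abbbb => acbb => acc => ab
  | bcaacbbac => bbacbbac => cacbbac => bcbbac => bccac => bbac => cac => bc
  | cbccb => abcb
  | bcbacc => bcbab

bb->c; ca->b; cbc->ab; cc->b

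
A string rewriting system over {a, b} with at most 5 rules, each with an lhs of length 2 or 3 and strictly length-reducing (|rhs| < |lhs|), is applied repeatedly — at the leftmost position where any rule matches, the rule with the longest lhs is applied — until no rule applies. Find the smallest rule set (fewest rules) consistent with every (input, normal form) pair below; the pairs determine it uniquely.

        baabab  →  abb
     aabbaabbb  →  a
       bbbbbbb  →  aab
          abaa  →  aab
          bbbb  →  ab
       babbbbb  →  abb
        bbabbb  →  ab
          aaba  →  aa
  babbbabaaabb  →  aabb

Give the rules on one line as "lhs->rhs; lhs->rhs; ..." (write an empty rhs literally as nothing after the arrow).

  | baabab => abbab => abb
  | aabbaabbb => aababbbb => aabbbb => aaab => bbb => a
  | bbbbbbb => abbbb => aab
  | abaa => aab

aaa->bb; ba->; baa->ab; bbb->a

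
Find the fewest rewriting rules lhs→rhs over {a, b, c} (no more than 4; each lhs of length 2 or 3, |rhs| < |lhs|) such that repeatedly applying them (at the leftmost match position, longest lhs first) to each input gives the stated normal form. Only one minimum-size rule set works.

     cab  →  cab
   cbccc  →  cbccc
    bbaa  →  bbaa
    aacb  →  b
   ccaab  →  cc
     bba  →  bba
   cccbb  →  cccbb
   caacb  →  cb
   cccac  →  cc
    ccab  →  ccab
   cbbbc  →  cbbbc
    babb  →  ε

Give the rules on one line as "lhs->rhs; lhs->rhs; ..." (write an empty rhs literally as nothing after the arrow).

aab->; aac->; bab->aa; cac->

  | cab
  | cbccc
  | bbaa
  | aacb => b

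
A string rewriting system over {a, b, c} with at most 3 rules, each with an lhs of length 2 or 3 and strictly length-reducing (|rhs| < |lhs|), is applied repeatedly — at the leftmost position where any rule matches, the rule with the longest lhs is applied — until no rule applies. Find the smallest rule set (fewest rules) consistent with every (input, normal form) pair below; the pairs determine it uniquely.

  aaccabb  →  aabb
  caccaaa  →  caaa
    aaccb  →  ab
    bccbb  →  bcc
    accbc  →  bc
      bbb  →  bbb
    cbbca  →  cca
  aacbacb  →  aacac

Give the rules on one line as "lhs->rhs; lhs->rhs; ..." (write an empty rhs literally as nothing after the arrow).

  | aaccabb => aabb
  | caccaaa => caaa
  | aaccb => ab
  | bccbb => bccb => bcc

acc->; cb->c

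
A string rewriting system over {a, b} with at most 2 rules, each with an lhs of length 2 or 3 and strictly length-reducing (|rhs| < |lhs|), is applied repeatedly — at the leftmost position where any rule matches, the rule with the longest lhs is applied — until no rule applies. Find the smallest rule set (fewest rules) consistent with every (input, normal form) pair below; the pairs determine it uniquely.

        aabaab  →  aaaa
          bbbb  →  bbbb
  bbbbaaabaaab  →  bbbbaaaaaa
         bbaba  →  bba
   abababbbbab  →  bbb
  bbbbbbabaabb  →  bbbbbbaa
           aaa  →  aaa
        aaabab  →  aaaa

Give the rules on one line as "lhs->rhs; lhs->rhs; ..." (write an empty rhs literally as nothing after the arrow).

  | aabaab => aaaab => aaaa
  | bbbb
  | bbbbaaabaaab => bbbbaaaaaab => bbbbaaaaaa
  | bbaba => bba

aab->aa; ab->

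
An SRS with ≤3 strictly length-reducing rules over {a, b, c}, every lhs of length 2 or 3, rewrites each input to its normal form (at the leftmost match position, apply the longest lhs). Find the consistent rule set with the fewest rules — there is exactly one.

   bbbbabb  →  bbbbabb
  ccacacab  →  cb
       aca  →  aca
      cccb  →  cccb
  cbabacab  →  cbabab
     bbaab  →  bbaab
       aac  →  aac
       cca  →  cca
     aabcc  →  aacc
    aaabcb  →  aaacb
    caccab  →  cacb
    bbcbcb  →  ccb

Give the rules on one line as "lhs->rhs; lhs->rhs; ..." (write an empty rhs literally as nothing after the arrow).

bc->c; cab->b

  | bbbbabb
  | ccacacab => ccacab => ccab => cb
  | aca
  | cccb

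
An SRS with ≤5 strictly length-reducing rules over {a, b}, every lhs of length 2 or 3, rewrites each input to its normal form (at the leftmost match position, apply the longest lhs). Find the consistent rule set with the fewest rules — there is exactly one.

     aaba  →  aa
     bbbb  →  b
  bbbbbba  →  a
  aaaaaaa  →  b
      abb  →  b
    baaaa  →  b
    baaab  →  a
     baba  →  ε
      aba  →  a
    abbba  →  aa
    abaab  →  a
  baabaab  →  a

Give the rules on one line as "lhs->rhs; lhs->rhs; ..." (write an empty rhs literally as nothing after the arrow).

aaa->b; ab->; ba->; bb->a

  | aaba => aa
  | bbbb => abb => b
  | bbbbbba => abbbba => bbba => aba => a
  | aaaaaaa => baaaa => aaa => b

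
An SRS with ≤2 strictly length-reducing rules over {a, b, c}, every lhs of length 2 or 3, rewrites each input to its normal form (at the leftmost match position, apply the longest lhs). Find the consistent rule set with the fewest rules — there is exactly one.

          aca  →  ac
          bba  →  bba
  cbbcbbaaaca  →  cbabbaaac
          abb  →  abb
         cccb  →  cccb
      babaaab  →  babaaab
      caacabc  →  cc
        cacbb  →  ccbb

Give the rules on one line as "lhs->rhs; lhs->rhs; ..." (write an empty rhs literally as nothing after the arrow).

bc->a; ca->c

  | aca => ac
  | bba
  | cbbcbbaaaca => cbabbaaaca => cbabbaaac
  | abb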